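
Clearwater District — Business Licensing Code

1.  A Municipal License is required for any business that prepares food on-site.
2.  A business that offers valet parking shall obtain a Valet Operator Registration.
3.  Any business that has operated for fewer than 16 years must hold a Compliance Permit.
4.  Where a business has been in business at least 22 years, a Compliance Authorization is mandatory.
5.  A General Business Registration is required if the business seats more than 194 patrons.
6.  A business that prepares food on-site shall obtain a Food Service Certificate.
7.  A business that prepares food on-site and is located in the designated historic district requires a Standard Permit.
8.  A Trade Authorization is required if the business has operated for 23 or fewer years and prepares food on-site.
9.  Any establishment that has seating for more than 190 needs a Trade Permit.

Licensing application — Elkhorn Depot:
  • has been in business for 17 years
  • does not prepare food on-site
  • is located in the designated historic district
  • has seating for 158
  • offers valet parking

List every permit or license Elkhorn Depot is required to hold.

1. does not prepare food on-site → Municipal License not required.
2. offers valet parking → Valet Operator Registration required.
3. years in business 17 ≥ 16 → Compliance Permit not required.
4. years in business 17 < 22 → Compliance Authorization not required.
5. seating 158 ≤ 194 → General Business Registration not required.
6. does not prepare food on-site → Food Service Certificate not required.
7. does not prepare food on-site; is located in the designated historic district → Standard Permit not required.
8. years in business 17 ≤ 23; does not prepare food on-site → Trade Authorization not required.
9. seating 158 ≤ 190 → Trade Permit not required.

Valet Operator Registration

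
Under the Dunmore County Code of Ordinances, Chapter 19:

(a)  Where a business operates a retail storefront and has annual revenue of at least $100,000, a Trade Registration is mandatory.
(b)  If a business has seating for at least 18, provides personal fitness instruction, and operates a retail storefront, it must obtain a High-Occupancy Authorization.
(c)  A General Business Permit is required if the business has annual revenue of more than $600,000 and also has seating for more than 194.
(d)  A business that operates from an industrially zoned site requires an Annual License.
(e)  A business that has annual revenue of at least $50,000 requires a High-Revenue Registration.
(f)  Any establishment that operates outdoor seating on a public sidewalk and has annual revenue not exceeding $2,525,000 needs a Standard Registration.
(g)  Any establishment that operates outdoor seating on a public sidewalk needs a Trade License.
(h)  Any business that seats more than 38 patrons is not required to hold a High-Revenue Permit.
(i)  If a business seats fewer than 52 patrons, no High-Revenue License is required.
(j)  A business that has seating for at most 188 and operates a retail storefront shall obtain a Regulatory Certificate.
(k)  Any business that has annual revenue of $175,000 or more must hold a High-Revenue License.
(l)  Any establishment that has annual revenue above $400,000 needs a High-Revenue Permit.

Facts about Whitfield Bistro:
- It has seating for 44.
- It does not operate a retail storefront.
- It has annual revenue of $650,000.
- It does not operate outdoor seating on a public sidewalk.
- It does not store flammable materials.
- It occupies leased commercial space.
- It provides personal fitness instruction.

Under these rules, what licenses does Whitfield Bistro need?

High-Revenue Registration

(a) does not operate a retail storefront; revenue $650,000 ≥ $100,000 → Trade Registration not required.
(b) seating 44 ≥ 18; provides personal fitness instruction; does not operate a retail storefront → High-Occupancy Authorization not required.
(c) revenue $650,000 > $600,000; seating 44 ≤ 194 → General Business Permit not required.
(d) occupies leased commercial space (not: operates from an industrially zoned site) → Annual License not required.
(e) revenue $650,000 ≥ $50,000 → High-Revenue Registration required.
(f) does not operate outdoor seating on a public sidewalk; revenue $650,000 ≤ $2,525,000 → Standard Registration not required.
(g) does not operate outdoor seating on a public sidewalk → Trade License not required.
(h) seating 44 > 38 → exempt from High-Revenue Permit.
(i) seating 44 < 52 → exempt from High-Revenue License.
(j) seating 44 ≤ 188; does not operate a retail storefront → Regulatory Certificate not required.
(k) revenue $650,000 ≥ $175,000 → High-Revenue License required.
(l) revenue $650,000 > $400,000 → High-Revenue Permit required.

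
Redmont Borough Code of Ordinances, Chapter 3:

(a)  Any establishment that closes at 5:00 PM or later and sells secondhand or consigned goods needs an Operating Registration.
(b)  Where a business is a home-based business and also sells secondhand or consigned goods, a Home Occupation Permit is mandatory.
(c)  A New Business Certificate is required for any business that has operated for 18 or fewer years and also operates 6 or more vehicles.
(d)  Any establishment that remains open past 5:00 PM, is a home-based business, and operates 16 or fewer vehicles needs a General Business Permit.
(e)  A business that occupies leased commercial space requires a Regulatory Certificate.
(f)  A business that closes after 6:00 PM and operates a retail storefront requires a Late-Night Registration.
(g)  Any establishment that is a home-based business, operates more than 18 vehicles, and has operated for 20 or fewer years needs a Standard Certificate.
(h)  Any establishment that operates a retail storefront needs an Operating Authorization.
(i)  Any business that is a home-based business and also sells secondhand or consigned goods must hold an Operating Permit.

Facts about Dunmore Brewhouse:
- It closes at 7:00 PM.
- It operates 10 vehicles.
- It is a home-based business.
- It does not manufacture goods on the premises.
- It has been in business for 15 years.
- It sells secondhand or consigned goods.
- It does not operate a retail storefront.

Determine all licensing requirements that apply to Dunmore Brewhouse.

General Business Permit, Home Occupation Permit, New Business Certificate, Operating Permit, Operating Registration

(a) closes 7:00 PM, after 5:00 PM; sells secondhand or consigned goods → Operating Registration required.
(b) is a home-based business; sells secondhand or consigned goods → Home Occupation Permit required.
(c) years in business 15 ≤ 18; vehicles 10 ≥ 6 → New Business Certificate required.
(d) closes 7:00 PM, after 5:00 PM; is a home-based business; vehicles 10 ≤ 16 → General Business Permit required.
(e) is a home-based business (not: occupies leased commercial space) → Regulatory Certificate not required.
(f) closes 7:00 PM, after 6:00 PM; does not operate a retail storefront → Late-Night Registration not required.
(g) is a home-based business; vehicles 10 ≤ 18; years in business 15 ≤ 20 → Standard Certificate not required.
(h) does not operate a retail storefront → Operating Authorization not required.
(i) is a home-based business; sells secondhand or consigned goods → Operating Permit required.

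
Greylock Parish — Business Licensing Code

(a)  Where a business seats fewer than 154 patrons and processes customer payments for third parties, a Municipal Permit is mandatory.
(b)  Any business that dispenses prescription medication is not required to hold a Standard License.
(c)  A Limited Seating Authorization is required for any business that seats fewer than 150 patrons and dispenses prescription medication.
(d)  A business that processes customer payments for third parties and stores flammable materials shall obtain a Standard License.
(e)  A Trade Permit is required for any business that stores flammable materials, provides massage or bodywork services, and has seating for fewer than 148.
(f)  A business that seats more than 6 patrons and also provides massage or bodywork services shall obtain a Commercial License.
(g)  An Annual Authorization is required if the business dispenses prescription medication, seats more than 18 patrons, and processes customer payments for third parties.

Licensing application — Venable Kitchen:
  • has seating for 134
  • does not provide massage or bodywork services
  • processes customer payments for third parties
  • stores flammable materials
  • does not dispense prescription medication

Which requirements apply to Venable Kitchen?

(a) seating 134 < 154; processes customer payments for third parties → Municipal Permit required.
(b) does not dispense prescription medication → Standard License exemption does not apply.
(c) seating 134 < 150; does not dispense prescription medication → Limited Seating Authorization not required.
(d) processes customer payments for third parties; stores flammable materials → Standard License required.
(e) stores flammable materials; does not provide massage or bodywork services; seating 134 < 148 → Trade Permit not required.
(f) seating 134 > 6; does not provide massage or bodywork services → Commercial License not required.
(g) does not dispense prescription medication; seating 134 > 18; processes customer payments for third parties → Annual Authorization not required.

Municipal Permit, Standard License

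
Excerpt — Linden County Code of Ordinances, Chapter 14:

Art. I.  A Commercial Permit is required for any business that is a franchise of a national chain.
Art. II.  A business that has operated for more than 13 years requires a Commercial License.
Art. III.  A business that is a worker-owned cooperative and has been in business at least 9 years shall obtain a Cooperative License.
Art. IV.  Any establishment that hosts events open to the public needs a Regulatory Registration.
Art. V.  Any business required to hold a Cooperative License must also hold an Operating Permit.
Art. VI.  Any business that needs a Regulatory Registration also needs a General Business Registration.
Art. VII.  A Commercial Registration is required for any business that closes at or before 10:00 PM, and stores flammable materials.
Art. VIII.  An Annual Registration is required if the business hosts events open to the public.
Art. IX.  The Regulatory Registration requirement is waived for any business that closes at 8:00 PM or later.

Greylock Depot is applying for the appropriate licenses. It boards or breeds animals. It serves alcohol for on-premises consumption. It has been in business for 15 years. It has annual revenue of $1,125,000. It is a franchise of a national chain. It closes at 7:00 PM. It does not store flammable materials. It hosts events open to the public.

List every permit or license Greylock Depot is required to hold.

Annual Registration, Commercial License, Commercial Permit, General Business Registration, Regulatory Registration

Art. I. is a franchise of a national chain → Commercial Permit required.
Art. II. years in business 15 > 13 → Commercial License required.
Art. III. is a franchise of a national chain (not: is a worker-owned cooperative); years in business 15 ≥ 9 → Cooperative License not required.
Art. IV. hosts events open to the public → Regulatory Registration required.
Art. V. Cooperative License is not required → no effect.
Art. VI. Regulatory Registration is required → General Business Registration also required.
Art. VII. closes 7:00 PM, at/before 10:00 PM; does not store flammable materials → Commercial Registration not required.
Art. VIII. hosts events open to the public → Annual Registration required.
Art. IX. closes 7:00 PM, at/before 8:00 PM → Regulatory Registration exemption does not apply.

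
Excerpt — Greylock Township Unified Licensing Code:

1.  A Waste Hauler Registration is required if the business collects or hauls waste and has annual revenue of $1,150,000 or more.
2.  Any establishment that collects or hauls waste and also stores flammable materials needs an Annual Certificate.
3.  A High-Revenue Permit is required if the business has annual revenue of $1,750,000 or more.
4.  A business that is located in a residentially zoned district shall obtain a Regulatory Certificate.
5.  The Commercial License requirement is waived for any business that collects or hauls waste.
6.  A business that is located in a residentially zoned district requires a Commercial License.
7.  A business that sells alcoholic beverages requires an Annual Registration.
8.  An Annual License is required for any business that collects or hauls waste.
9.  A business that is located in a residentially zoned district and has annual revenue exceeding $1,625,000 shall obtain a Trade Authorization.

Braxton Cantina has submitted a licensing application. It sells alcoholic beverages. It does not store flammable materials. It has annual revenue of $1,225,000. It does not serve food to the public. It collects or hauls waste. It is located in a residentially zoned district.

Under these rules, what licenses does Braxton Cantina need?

Annual License, Annual Registration, Regulatory Certificate, Waste Hauler Registration

1. collects or hauls waste; revenue $1,225,000 ≥ $1,150,000 → Waste Hauler Registration required.
2. collects or hauls waste; does not store flammable materials → Annual Certificate not required.
3. revenue $1,225,000 < $1,750,000 → High-Revenue Permit not required.
4. is located in a residentially zoned district → Regulatory Certificate required.
5. collects or hauls waste → exempt from Commercial License.
6. is located in a residentially zoned district → Commercial License required.
7. sells alcoholic beverages → Annual Registration required.
8. collects or hauls waste → Annual License required.
9. is located in a residentially zoned district; revenue $1,225,000 ≤ $1,625,000 → Trade Authorization not required.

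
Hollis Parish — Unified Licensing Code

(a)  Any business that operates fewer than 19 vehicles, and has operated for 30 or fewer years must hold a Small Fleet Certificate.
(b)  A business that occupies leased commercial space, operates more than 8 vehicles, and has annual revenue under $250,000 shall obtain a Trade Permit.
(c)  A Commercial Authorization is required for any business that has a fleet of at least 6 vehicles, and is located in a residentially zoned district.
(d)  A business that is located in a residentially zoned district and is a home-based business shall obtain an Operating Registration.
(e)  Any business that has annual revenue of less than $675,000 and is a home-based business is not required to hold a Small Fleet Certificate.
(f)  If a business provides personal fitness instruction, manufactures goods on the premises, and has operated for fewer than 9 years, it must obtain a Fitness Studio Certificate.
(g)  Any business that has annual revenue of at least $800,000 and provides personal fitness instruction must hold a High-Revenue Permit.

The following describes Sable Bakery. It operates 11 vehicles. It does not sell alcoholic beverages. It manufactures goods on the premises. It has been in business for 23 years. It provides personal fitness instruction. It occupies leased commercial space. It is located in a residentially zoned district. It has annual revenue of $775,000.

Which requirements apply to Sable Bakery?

Commercial Authorization, Small Fleet Certificate

(a) vehicles 11 < 19; years in business 23 ≤ 30 → Small Fleet Certificate required.
(b) occupies leased commercial space; vehicles 11 > 8; revenue $775,000 ≥ $250,000 → Trade Permit not required.
(c) vehicles 11 ≥ 6; is located in a residentially zoned district → Commercial Authorization required.
(d) is located in a residentially zoned district; occupies leased commercial space (not: is a home-based business) → Operating Registration not required.
(e) revenue $775,000 ≥ $675,000; occupies leased commercial space (not: is a home-based business) → Small Fleet Certificate exemption does not apply.
(f) provides personal fitness instruction; manufactures goods on the premises; years in business 23 ≥ 9 → Fitness Studio Certificate not required.
(g) revenue $775,000 < $800,000; provides personal fitness instruction → High-Revenue Permit not required.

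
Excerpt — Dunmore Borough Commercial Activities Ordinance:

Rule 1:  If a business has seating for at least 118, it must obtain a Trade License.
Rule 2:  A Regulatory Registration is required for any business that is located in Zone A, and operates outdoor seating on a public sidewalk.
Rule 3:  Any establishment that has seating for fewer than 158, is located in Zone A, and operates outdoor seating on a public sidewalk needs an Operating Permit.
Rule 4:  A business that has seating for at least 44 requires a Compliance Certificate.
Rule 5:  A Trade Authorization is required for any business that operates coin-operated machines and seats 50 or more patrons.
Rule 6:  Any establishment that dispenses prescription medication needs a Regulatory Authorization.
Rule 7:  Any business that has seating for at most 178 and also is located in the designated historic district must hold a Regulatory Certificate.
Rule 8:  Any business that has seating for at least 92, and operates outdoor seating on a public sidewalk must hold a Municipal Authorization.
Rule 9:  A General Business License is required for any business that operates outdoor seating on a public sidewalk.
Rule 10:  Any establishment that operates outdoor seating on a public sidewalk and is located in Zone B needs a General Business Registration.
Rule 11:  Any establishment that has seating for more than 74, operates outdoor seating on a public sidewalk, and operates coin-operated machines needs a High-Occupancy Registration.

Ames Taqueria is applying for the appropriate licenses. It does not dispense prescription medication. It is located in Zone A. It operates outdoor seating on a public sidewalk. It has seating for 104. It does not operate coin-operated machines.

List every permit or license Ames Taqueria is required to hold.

Compliance Certificate, General Business License, Municipal Authorization, Operating Permit, Regulatory Registration

Rule 1: seating 104 < 118 → Trade License not required.
Rule 2: is located in Zone A; operates outdoor seating on a public sidewalk → Regulatory Registration required.
Rule 3: seating 104 < 158; is located in Zone A; operates outdoor seating on a public sidewalk → Operating Permit required.
Rule 4: seating 104 ≥ 44 → Compliance Certificate required.
Rule 5: does not operate coin-operated machines; seating 104 ≥ 50 → Trade Authorization not required.
Rule 6: does not dispense prescription medication → Regulatory Authorization not required.
Rule 7: seating 104 ≤ 178; is located in Zone A (not: is located in the designated historic district) → Regulatory Certificate not required.
Rule 8: seating 104 ≥ 92; operates outdoor seating on a public sidewalk → Municipal Authorization required.
Rule 9: operates outdoor seating on a public sidewalk → General Business License required.
Rule 10: operates outdoor seating on a public sidewalk; is located in Zone A (not: is located in Zone B) → General Business Registration not required.
Rule 11: seating 104 > 74; operates outdoor seating on a public sidewalk; does not operate coin-operated machines → High-Occupancy Registration not required.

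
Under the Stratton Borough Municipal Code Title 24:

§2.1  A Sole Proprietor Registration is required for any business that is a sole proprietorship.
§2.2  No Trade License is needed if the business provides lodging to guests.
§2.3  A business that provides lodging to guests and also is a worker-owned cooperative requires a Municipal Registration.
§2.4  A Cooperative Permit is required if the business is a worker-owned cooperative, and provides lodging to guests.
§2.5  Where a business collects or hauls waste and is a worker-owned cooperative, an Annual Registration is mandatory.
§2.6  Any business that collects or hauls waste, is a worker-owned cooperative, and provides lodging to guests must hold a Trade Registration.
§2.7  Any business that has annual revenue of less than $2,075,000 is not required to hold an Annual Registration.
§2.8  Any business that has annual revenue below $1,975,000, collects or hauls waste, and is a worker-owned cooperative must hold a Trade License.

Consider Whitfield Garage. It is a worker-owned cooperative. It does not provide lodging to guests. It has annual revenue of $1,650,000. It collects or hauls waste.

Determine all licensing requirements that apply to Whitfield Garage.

§2.1 is a worker-owned cooperative (not: is a sole proprietorship) → Sole Proprietor Registration not required.
§2.2 does not provide lodging to guests → Trade License exemption does not apply.
§2.3 does not provide lodging to guests; is a worker-owned cooperative → Municipal Registration not required.
§2.4 is a worker-owned cooperative; does not provide lodging to guests → Cooperative Permit not required.
§2.5 collects or hauls waste; is a worker-owned cooperative → Annual Registration required.
§2.6 collects or hauls waste; is a worker-owned cooperative; does not provide lodging to guests → Trade Registration not required.
§2.7 revenue $1,650,000 < $2,075,000 → exempt from Annual Registration.
§2.8 revenue $1,650,000 < $1,975,000; collects or hauls waste; is a worker-owned cooperative → Trade License required.

Trade License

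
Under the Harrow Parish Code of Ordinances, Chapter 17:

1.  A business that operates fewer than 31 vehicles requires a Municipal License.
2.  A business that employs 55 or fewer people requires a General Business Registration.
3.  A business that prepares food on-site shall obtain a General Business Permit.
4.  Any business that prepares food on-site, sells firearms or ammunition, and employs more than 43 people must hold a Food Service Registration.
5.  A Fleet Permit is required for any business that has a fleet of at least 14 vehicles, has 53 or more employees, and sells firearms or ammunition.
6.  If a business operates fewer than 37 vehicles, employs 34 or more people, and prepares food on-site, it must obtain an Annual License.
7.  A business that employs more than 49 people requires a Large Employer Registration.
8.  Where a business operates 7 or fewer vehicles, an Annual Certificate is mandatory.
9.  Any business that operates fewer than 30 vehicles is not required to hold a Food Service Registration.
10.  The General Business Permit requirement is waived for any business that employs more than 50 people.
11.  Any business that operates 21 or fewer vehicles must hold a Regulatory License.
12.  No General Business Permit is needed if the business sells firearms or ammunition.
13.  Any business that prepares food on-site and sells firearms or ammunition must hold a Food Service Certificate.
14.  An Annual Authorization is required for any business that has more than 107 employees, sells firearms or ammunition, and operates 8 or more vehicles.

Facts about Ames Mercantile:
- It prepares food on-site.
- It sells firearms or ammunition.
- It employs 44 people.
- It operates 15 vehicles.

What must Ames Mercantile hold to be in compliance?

Annual License, Food Service Certificate, General Business Registration, Municipal License, Regulatory License

1. vehicles 15 < 31 → Municipal License required.
2. employees 44 ≤ 55 → General Business Registration required.
3. prepares food on-site → General Business Permit required.
4. prepares food on-site; sells firearms or ammunition; employees 44 > 43 → Food Service Registration required.
5. vehicles 15 ≥ 14; employees 44 < 53; sells firearms or ammunition → Fleet Permit not required.
6. vehicles 15 < 37; employees 44 ≥ 34; prepares food on-site → Annual License required.
7. employees 44 ≤ 49 → Large Employer Registration not required.
8. vehicles 15 > 7 → Annual Certificate not required.
9. vehicles 15 < 30 → exempt from Food Service Registration.
10. employees 44 ≤ 50 → General Business Permit exemption does not apply.
11. vehicles 15 ≤ 21 → Regulatory License required.
12. sells firearms or ammunition → exempt from General Business Permit.
13. prepares food on-site; sells firearms or ammunition → Food Service Certificate required.
14. employees 44 ≤ 107; sells firearms or ammunition; vehicles 15 ≥ 8 → Annual Authorization not required.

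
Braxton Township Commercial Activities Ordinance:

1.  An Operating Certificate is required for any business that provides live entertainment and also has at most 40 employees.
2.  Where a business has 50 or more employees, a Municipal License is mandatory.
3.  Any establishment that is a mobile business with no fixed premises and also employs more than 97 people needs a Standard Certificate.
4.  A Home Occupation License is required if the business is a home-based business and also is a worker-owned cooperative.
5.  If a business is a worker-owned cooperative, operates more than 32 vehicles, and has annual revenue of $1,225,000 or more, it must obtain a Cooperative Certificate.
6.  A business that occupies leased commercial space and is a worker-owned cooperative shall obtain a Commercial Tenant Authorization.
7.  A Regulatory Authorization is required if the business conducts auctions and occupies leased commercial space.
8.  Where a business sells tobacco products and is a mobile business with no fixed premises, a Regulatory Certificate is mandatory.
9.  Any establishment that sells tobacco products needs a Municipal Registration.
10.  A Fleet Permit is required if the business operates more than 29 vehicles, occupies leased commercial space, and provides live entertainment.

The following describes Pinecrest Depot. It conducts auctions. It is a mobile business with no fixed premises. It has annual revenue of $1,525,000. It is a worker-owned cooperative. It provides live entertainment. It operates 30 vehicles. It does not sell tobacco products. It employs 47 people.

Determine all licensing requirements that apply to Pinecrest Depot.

1. provides live entertainment; employees 47 > 40 → Operating Certificate not required.
2. employees 47 < 50 → Municipal License not required.
3. is a mobile business with no fixed premises; employees 47 ≤ 97 → Standard Certificate not required.
4. is a mobile business with no fixed premises (not: is a home-based business); is a worker-owned cooperative → Home Occupation License not required.
5. is a worker-owned cooperative; vehicles 30 ≤ 32; revenue $1,525,000 ≥ $1,225,000 → Cooperative Certificate not required.
6. is a mobile business with no fixed premises (not: occupies leased commercial space); is a worker-owned cooperative → Commercial Tenant Authorization not required.
7. conducts auctions; is a mobile business with no fixed premises (not: occupies leased commercial space) → Regulatory Authorization not required.
8. does not sell tobacco products; is a mobile business with no fixed premises → Regulatory Certificate not required.
9. does not sell tobacco products → Municipal Registration not required.
10. vehicles 30 > 29; is a mobile business with no fixed premises (not: occupies leased commercial space); provides live entertainment → Fleet Permit not required.

None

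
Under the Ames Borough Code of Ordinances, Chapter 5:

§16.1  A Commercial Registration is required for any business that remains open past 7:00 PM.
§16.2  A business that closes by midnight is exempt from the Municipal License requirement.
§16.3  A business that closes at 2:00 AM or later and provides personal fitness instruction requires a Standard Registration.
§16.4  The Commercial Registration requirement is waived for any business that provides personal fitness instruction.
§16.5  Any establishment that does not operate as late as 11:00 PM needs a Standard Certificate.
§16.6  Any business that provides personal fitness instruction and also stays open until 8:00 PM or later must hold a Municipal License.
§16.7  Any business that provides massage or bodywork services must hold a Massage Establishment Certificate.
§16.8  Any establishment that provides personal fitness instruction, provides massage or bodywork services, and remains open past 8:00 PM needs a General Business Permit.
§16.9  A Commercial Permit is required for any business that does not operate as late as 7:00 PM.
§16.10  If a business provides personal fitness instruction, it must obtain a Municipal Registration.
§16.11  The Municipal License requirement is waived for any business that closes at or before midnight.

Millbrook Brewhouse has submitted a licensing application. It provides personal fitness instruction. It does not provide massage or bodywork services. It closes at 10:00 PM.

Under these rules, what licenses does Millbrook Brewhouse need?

Municipal Registration, Standard Certificate

§16.1 closes 10:00 PM, after 7:00 PM → Commercial Registration required.
§16.2 closes 10:00 PM, at/before midnight → exempt from Municipal License.
§16.3 closes 10:00 PM, at/before 2:00 AM; provides personal fitness instruction → Standard Registration not required.
§16.4 provides personal fitness instruction → exempt from Commercial Registration.
§16.5 closes 10:00 PM, at/before 11:00 PM → Standard Certificate required.
§16.6 provides personal fitness instruction; closes 10:00 PM, after 8:00 PM → Municipal License required.
§16.7 does not provide massage or bodywork services → Massage Establishment Certificate not required.
§16.8 provides personal fitness instruction; does not provide massage or bodywork services; closes 10:00 PM, after 8:00 PM → General Business Permit not required.
§16.9 closes 10:00 PM, after 7:00 PM → Commercial Permit not required.
§16.10 provides personal fitness instruction → Municipal Registration required.
§16.11 closes 10:00 PM, at/before midnight → exempt from Municipal License.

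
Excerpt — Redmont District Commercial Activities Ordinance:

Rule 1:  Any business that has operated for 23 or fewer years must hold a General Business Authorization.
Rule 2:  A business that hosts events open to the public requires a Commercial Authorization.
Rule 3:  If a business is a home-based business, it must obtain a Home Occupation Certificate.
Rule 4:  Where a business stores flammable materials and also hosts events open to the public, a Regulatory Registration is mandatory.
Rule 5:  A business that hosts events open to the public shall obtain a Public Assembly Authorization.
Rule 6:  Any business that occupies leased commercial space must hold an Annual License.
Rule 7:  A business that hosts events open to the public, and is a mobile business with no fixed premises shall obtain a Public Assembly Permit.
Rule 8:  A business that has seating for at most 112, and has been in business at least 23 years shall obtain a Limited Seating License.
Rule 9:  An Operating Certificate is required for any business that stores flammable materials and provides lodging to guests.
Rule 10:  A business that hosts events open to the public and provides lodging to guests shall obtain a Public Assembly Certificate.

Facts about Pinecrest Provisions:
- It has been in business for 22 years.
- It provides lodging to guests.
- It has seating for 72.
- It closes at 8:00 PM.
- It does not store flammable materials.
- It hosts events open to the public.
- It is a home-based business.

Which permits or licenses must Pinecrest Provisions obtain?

Commercial Authorization, General Business Authorization, Home Occupation Certificate, Public Assembly Authorization, Public Assembly Certificate

Rule 1: years in business 22 ≤ 23 → General Business Authorization required.
Rule 2: hosts events open to the public → Commercial Authorization required.
Rule 3: is a home-based business → Home Occupation Certificate required.
Rule 4: does not store flammable materials; hosts events open to the public → Regulatory Registration not required.
Rule 5: hosts events open to the public → Public Assembly Authorization required.
Rule 6: is a home-based business (not: occupies leased commercial space) → Annual License not required.
Rule 7: hosts events open to the public; is a home-based business (not: is a mobile business with no fixed premises) → Public Assembly Permit not required.
Rule 8: seating 72 ≤ 112; years in business 22 < 23 → Limited Seating License not required.
Rule 9: does not store flammable materials; provides lodging to guests → Operating Certificate not required.
Rule 10: hosts events open to the public; provides lodging to guests → Public Assembly Certificate required.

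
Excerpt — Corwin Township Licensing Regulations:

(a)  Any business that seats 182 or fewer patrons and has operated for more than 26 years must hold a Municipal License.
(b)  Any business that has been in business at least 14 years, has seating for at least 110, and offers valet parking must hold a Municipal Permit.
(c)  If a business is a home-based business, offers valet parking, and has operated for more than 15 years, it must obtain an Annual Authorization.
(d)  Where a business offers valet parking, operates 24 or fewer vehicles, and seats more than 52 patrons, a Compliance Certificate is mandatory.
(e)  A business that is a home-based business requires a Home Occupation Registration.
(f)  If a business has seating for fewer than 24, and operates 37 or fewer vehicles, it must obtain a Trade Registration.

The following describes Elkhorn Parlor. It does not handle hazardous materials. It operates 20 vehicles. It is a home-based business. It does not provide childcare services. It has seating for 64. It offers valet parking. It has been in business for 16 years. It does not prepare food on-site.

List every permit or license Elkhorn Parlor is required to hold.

(a) seating 64 ≤ 182; years in business 16 ≤ 26 → Municipal License not required.
(b) years in business 16 ≥ 14; seating 64 < 110; offers valet parking → Municipal Permit not required.
(c) is a home-based business; offers valet parking; years in business 16 > 15 → Annual Authorization required.
(d) offers valet parking; vehicles 20 ≤ 24; seating 64 > 52 → Compliance Certificate required.
(e) is a home-based business → Home Occupation Registration required.
(f) seating 64 ≥ 24; vehicles 20 ≤ 37 → Trade Registration not required.

Annual Authorization, Compliance Certificate, Home Occupation Registration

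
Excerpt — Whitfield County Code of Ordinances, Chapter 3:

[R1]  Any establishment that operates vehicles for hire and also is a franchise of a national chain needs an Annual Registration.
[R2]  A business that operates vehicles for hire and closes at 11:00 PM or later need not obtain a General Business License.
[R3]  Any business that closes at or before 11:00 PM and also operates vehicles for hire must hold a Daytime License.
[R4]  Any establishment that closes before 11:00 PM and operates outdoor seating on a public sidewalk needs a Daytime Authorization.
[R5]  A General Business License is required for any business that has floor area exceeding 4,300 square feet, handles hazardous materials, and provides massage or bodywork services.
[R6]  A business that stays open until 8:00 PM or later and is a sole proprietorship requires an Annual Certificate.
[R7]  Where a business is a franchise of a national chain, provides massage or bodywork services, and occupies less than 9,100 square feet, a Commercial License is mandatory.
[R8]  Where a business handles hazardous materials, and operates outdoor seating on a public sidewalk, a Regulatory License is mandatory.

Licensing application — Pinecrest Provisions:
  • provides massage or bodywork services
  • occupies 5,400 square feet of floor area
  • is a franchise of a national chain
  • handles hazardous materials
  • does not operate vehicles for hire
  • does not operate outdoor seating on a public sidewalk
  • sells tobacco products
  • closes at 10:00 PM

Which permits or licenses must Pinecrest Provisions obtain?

Commercial License, General Business License

[R1] does not operate vehicles for hire; is a franchise of a national chain → Annual Registration not required.
[R2] does not operate vehicles for hire; closes 10:00 PM, at/before 11:00 PM → General Business License exemption does not apply.
[R3] closes 10:00 PM, at/before 11:00 PM; does not operate vehicles for hire → Daytime License not required.
[R4] closes 10:00 PM, at/before 11:00 PM; does not operate outdoor seating on a public sidewalk → Daytime Authorization not required.
[R5] floor area 5,400 square feet > 4,300 square feet; handles hazardous materials; provides massage or bodywork services → General Business License required.
[R6] closes 10:00 PM, after 8:00 PM; is a franchise of a national chain (not: is a sole proprietorship) → Annual Certificate not required.
[R7] is a franchise of a national chain; provides massage or bodywork services; floor area 5,400 square feet < 9,100 square feet → Commercial License required.
[R8] handles hazardous materials; does not operate outdoor seating on a public sidewalk → Regulatory License not required.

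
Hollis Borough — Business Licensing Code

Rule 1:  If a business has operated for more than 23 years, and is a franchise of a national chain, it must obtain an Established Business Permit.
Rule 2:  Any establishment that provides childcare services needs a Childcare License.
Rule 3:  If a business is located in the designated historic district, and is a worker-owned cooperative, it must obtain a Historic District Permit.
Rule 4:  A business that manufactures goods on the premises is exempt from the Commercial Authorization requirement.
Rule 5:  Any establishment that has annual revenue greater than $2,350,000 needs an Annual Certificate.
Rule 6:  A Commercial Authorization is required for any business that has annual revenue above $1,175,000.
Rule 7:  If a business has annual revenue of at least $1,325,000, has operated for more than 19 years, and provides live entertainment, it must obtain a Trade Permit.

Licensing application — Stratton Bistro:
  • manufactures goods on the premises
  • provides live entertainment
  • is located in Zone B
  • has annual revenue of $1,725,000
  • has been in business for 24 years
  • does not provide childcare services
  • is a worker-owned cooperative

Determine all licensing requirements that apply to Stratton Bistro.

Trade Permit

Rule 1: years in business 24 > 23; is a worker-owned cooperative (not: is a franchise of a national chain) → Established Business Permit not required.
Rule 2: does not provide childcare services → Childcare License not required.
Rule 3: is located in Zone B (not: is located in the designated historic district); is a worker-owned cooperative → Historic District Permit not required.
Rule 4: manufactures goods on the premises → exempt from Commercial Authorization.
Rule 5: revenue $1,725,000 ≤ $2,350,000 → Annual Certificate not required.
Rule 6: revenue $1,725,000 > $1,175,000 → Commercial Authorization required.
Rule 7: revenue $1,725,000 ≥ $1,325,000; years in business 24 > 19; provides live entertainment → Trade Permit required.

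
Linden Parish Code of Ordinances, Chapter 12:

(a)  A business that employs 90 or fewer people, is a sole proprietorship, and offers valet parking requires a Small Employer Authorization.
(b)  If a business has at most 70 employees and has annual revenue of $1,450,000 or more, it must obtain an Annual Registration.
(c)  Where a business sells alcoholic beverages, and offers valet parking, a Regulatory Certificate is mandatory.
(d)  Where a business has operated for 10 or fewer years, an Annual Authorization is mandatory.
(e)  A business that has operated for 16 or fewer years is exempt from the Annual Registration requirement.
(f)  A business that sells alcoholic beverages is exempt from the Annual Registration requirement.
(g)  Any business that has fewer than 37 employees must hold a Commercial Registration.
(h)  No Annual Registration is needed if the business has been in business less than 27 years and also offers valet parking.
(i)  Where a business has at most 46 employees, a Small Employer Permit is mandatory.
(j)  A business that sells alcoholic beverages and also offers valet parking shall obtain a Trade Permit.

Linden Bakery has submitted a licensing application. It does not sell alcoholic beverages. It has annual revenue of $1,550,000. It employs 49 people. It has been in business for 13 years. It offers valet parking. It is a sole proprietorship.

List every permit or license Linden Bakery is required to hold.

Small Employer Authorization

(a) employees 49 ≤ 90; is a sole proprietorship; offers valet parking → Small Employer Authorization required.
(b) employees 49 ≤ 70; revenue $1,550,000 ≥ $1,450,000 → Annual Registration required.
(c) does not sell alcoholic beverages; offers valet parking → Regulatory Certificate not required.
(d) years in business 13 > 10 → Annual Authorization not required.
(e) years in business 13 ≤ 16 → exempt from Annual Registration.
(f) does not sell alcoholic beverages → Annual Registration exemption does not apply.
(g) employees 49 ≥ 37 → Commercial Registration not required.
(h) years in business 13 < 27; offers valet parking → exempt from Annual Registration.
(i) employees 49 > 46 → Small Employer Permit not required.
(j) does not sell alcoholic beverages; offers valet parking → Trade Permit not required.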